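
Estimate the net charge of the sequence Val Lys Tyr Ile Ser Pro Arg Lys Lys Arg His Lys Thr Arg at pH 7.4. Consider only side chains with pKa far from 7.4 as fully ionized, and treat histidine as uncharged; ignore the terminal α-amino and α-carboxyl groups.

At pH ~7.4 the Lys and Arg side chains are protonated (+1), the Asp and Glu side chains are deprotonated (−1), and with His taken as neutral all other side chains carry no charge.
Positive (K, R): Lys2, Arg7, Lys8, Lys9, Arg10, Lys12, Arg14 → +7.
Negative (D, E): none → −0.
Net charge = (+7) + (−0) = +7.

+7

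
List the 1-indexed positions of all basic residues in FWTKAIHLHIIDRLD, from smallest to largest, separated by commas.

The basic amino acids are Lys (K), Arg (R), and His (H).
Matching residues: K4, H7, H9, R13.

4, 7, 9, 13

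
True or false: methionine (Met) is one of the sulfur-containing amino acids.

True

The sulfur-bearing residues are cysteine (–SH) and methionine (–S–CH₃).
Methionine is in this group.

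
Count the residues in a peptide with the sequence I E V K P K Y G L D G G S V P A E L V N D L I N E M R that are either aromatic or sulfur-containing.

2

Aromatic: F, W, Y. Sulfur-containing: C, M.
Aromatic residues here: Y7 (1).
Sulfur-containing residues here: M26 (1).
The two groups share no amino acid, so total = 1 + 1 = 2.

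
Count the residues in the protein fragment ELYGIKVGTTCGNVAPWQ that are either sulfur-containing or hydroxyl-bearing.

4

Sulfur-containing: C, M. Hydroxyl-bearing: S, T, Y.
Sulfur-containing residues here: C11 (1).
Hydroxyl-bearing residues here: Y3, T9, T10 (3).
The two groups share no amino acid, so total = 1 + 3 = 4.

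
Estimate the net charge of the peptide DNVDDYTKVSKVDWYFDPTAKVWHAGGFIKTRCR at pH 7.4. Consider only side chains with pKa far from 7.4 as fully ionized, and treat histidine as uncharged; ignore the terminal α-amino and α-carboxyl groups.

Near pH 7.4, K and R contribute +1 each, D and E contribute −1 each, and every other side chain (His included, as stated) is uncharged.
Positive (K, R): K8, K11, K21, K30, R32, R34 → +6.
Negative (D, E): D1, D4, D5, D13, D17 → −5.
Net charge = (+6) + (−5) = +1.

+1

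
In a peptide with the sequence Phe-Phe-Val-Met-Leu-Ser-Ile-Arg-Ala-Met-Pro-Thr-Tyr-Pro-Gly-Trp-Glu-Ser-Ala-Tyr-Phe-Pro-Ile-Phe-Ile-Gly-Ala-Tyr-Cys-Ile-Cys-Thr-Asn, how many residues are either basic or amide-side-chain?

Basic: H, K, R. Amide-side-chain: N, Q.
Basic residues here: Arg8 (1).
Amide-side-chain residues here: Asn33 (1).
The two groups share no amino acid, so total = 1 + 1 = 2.

2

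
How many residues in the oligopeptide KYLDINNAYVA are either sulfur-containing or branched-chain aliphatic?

Sulfur-containing: C, M. Branched-chain aliphatic: I, L, V.
Sulfur-containing residues here: none (0).
Branched-chain aliphatic residues here: L3, I5, V10 (3).
The two groups share no amino acid, so total = 0 + 3 = 3.

3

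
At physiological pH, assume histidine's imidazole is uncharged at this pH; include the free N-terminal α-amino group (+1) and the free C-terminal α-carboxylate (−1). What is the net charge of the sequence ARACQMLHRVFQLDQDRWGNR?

+2

Near pH 7.4, K and R contribute +1 each, D and E contribute −1 each, and every other side chain (His included, as stated) is uncharged.
Positive (K, R): R2, R9, R17, R21 → +4.
Negative (D, E): D14, D16 → −2.
The N-terminus (+1) and C-terminus (−1) cancel.
Net charge = (+4) + (−2) = +2.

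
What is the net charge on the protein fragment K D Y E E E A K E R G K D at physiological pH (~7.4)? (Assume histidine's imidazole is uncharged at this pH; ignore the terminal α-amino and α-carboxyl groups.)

At pH ~7.4 the Lys and Arg side chains are protonated (+1), the Asp and Glu side chains are deprotonated (−1), and with His taken as neutral all other side chains carry no charge.
Positive (K, R): K1, K8, R10, K12 → +4.
Negative (D, E): D2, E4, E5, E6, E9, D13 → −6.
Net charge = (+4) + (−6) = −2.

-2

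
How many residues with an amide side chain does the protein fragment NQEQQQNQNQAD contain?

Only N (asparagine) and Q (glutamine) carry a side-chain carboxamide.
Matching residues: N1, Q2, Q4, Q5, Q6, N7, Q8, N9, Q10.

9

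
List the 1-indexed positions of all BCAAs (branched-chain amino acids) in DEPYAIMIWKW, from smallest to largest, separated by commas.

6, 8

Valine (V), leucine (L), and isoleucine (I) are the branched-chain amino acids.
Matching residues: I6, I8.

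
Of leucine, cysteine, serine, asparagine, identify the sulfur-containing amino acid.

cysteine

The sulfur-bearing residues are cysteine (–SH) and methionine (–S–CH₃).
Of the listed options, only cysteine belongs to this group.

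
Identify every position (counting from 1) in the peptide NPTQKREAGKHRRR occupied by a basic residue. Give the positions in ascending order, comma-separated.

5, 6, 10, 11, 12, 13, 14

Lysine (K), arginine (R), and histidine (H) have basic, nitrogen-containing side chains.
Matching residues: K5, R6, K10, H11, R12, R13, R14.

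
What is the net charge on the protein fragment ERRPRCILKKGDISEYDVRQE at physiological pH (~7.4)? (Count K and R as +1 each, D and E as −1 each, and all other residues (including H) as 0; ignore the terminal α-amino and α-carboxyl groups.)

+1

Positive (K, R): R2, R3, R5, K9, K10, R19 → +6.
Negative (D, E): E1, D12, E15, D17, E21 → −5.
Net charge = (+6) + (−5) = +1.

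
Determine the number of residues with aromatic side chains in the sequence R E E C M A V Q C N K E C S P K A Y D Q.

The aromatic amino acids are Phe (F, benzyl), Trp (W, indole), and Tyr (Y, phenol).
Matching residues: Y18.

1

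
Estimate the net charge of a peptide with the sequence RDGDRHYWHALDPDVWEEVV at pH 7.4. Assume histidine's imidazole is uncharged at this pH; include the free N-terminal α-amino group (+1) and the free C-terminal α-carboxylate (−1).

The side chains ionized at physiological pH are Lys/Arg (+1) and Asp/Glu (−1); with His treated as neutral, nothing else contributes.
Positive (K, R): R1, R5 → +2.
Negative (D, E): D2, D4, D12, D14, E17, E18 → −6.
The N-terminus (+1) and C-terminus (−1) cancel.
Net charge = (+2) + (−6) = −4.

-4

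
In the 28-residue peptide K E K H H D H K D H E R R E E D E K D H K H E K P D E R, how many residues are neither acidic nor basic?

1

Acidic: D, E. Basic: K, R, H. All other residues are neither.
Matching residues: P25.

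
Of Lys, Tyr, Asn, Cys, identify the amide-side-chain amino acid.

Asn

Only N (asparagine) and Q (glutamine) carry a side-chain carboxamide.
Of the listed options, only Asn belongs to this group.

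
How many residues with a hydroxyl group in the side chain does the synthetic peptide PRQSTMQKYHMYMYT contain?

S, T, and Y are the three residues with a side-chain hydroxyl.
Matching residues: S4, T5, Y9, Y12, Y14, T15.

6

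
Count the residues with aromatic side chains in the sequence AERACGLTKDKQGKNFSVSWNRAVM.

2

Phenylalanine (F), tryptophan (W), and tyrosine (Y) have aromatic ring side chains.
Matching residues: F16, W20.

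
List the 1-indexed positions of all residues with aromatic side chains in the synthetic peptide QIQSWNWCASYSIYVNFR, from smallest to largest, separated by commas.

The aromatic amino acids are Phe (F, benzyl), Trp (W, indole), and Tyr (Y, phenol).
Matching residues: W5, W7, Y11, Y14, F17.

5, 7, 11, 14, 17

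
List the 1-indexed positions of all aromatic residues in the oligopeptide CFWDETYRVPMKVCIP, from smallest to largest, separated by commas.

2, 3, 7

The aromatic amino acids are Phe (F, benzyl), Trp (W, indole), and Tyr (Y, phenol).
Matching residues: F2, W3, Y7.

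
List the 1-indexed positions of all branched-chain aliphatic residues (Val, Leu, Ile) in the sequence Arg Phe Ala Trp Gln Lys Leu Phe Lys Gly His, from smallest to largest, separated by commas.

7

Matching residues: Leu7.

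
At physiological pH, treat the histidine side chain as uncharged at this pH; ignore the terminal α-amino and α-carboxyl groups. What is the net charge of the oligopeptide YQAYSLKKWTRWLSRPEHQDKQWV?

At pH ~7.4 the Lys and Arg side chains are protonated (+1), the Asp and Glu side chains are deprotonated (−1), and with His taken as neutral all other side chains carry no charge.
Positive (K, R): K7, K8, R11, R15, K21 → +5.
Negative (D, E): E17, D20 → −2.
Net charge = (+5) + (−2) = +3.

+3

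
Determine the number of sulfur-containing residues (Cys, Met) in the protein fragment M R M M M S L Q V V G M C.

6

Matching residues: M1, M3, M4, M5, M12, C13.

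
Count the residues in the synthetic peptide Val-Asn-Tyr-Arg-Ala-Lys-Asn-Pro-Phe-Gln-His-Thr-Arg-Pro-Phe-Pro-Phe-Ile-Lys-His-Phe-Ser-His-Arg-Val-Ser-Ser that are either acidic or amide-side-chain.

Acidic: D, E. Amide-side-chain: N, Q.
Acidic residues here: none (0).
Amide-side-chain residues here: Asn2, Asn7, Gln10 (3).
The two groups share no amino acid, so total = 0 + 3 = 3.

3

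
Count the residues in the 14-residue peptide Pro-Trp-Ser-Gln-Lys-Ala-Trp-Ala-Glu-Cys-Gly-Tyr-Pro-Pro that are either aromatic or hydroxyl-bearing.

4

Aromatic: F, W, Y. Hydroxyl-bearing: S, T, Y.
Aromatic residues here: Trp2, Trp7, Tyr12 (3).
Hydroxyl-bearing residues here: Ser3, Tyr12 (2).
Y is in both groups, so the 1 Y residue must not be double-counted.
Total = 3 + 2 − 1 = 4.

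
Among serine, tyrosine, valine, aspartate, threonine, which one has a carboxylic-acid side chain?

The acidic residues are Asp (D) and Glu (E), whose side chains end in a carboxylate group.
Of the listed options, only aspartate belongs to this group.

aspartate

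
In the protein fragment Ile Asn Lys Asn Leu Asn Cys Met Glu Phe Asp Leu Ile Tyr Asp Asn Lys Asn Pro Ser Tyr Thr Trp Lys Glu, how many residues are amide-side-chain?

Only N (asparagine) and Q (glutamine) carry a side-chain carboxamide.
Matching residues: Asn2, Asn4, Asn6, Asn16, Asn18.

5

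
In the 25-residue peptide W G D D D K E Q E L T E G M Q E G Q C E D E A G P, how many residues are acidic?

Only D (aspartate) and E (glutamate) carry a side-chain carboxylic acid.
Matching residues: D3, D4, D5, E7, E9, E12, E16, E20, D21, E22.

10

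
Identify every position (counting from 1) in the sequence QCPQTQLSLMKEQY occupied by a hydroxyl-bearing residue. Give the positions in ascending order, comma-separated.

Serine (S), threonine (T), and tyrosine (Y) each carry a hydroxyl group on the side chain.
Matching residues: T5, S8, Y14.

5, 8, 14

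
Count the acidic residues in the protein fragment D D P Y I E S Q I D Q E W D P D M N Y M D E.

9

Aspartate (D) and glutamate (E) have carboxylic-acid side chains and are the acidic amino acids.
Matching residues: D1, D2, E6, D10, E12, D14, D16, D21, E22.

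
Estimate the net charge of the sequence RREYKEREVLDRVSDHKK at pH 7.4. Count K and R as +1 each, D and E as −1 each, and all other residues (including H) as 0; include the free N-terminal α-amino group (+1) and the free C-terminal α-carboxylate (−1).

Positive (K, R): R1, R2, K5, R7, R12, K17, K18 → +7.
Negative (D, E): E3, E6, E8, D11, D15 → −5.
The N-terminus (+1) and C-terminus (−1) cancel.
Net charge = (+7) + (−5) = +2.

+2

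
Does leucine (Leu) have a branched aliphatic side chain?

Yes

The BCAAs are Val, Leu, and Ile — aliphatic side chains with a branch point.
Leucine is in this group.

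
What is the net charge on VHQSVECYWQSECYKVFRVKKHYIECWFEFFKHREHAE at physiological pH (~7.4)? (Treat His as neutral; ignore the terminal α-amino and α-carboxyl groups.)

The side chains ionized at physiological pH are Lys/Arg (+1) and Asp/Glu (−1); with His treated as neutral, nothing else contributes.
Positive (K, R): K15, R18, K20, K21, K32, R34 → +6.
Negative (D, E): E6, E12, E25, E29, E35, E38 → −6.
Net charge = (+6) + (−6) = 0.

0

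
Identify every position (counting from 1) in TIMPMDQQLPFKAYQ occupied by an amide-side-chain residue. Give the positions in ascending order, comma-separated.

Asparagine (N) and glutamine (Q) have uncharged amide side chains.
Matching residues: Q7, Q8, Q15.

7, 8, 15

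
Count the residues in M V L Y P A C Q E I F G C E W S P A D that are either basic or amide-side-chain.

Basic: H, K, R. Amide-side-chain: N, Q.
Basic residues here: none (0).
Amide-side-chain residues here: Q8 (1).
The two groups share no amino acid, so total = 0 + 1 = 1.

1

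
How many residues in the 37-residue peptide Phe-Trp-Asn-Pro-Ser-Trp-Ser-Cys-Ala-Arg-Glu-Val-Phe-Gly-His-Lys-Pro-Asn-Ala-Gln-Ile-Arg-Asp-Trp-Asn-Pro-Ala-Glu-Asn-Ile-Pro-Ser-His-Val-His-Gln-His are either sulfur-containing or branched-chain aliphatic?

Sulfur-containing: C, M. Branched-chain aliphatic: I, L, V.
Sulfur-containing residues here: Cys8 (1).
Branched-chain aliphatic residues here: Val12, Ile21, Ile30, Val34 (4).
The two groups share no amino acid, so total = 1 + 4 = 5.

5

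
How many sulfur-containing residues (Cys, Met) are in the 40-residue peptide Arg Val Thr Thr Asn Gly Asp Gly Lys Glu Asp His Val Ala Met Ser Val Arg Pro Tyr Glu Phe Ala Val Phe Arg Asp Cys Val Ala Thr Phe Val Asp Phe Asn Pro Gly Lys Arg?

Matching residues: Met15, Cys28.

2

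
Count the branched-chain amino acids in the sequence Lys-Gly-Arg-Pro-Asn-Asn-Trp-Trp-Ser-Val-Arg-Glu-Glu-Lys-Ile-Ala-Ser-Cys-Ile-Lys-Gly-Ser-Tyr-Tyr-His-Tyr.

V, L, and I make up the branched-chain aliphatic group.
Matching residues: Val10, Ile15, Ile19.

3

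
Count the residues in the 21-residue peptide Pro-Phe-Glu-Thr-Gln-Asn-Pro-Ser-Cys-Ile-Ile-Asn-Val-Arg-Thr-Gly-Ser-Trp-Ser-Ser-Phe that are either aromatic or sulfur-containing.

4

Aromatic: F, W, Y. Sulfur-containing: C, M.
Aromatic residues here: Phe2, Trp18, Phe21 (3).
Sulfur-containing residues here: Cys9 (1).
The two groups share no amino acid, so total = 3 + 1 = 4.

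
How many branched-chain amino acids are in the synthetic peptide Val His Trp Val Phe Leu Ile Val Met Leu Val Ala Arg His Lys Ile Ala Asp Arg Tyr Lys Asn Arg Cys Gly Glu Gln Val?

V, L, and I make up the branched-chain aliphatic group.
Matching residues: Val1, Val4, Leu6, Ile7, Val8, Leu10, Val11, Ile16, Val28.

9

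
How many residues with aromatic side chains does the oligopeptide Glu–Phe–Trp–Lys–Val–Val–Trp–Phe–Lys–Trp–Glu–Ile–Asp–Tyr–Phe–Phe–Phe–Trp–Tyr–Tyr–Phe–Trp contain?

14

The aromatic amino acids are Phe (F, benzyl), Trp (W, indole), and Tyr (Y, phenol).
Matching residues: Phe2, Trp3, Trp7, Phe8, Trp10, Tyr14, Phe15, Phe16, Phe17, Trp18, Tyr19, Tyr20, Phe21, Trp22.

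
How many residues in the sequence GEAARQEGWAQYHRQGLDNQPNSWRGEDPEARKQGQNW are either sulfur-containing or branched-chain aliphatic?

1

Sulfur-containing: C, M. Branched-chain aliphatic: I, L, V.
Sulfur-containing residues here: none (0).
Branched-chain aliphatic residues here: L17 (1).
The two groups share no amino acid, so total = 0 + 1 = 1.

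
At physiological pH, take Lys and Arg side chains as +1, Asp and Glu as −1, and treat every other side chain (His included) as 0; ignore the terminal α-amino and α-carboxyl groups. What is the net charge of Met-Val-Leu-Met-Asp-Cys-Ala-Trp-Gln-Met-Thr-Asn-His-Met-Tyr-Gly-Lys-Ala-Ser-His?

Positive (K, R): Lys17 → +1.
Negative (D, E): Asp5 → −1.
Net charge = (+1) + (−1) = 0.

0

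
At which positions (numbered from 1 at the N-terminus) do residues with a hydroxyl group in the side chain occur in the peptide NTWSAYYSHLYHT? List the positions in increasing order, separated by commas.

2, 4, 6, 7, 8, 11, 13

S, T, and Y are the three residues with a side-chain hydroxyl.
Matching residues: T2, S4, Y6, Y7, S8, Y11, T13.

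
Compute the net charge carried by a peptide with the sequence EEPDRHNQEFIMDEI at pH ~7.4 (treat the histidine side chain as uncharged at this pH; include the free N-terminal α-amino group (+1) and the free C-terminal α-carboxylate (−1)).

The side chains ionized at physiological pH are Lys/Arg (+1) and Asp/Glu (−1); with His treated as neutral, nothing else contributes.
Positive (K, R): R5 → +1.
Negative (D, E): E1, E2, D4, E9, D13, E14 → −6.
The N-terminus (+1) and C-terminus (−1) cancel.
Net charge = (+1) + (−6) = −5.

-5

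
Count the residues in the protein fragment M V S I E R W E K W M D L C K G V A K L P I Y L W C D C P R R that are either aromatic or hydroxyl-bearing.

Aromatic: F, W, Y. Hydroxyl-bearing: S, T, Y.
Aromatic residues here: W7, W10, Y23, W25 (4).
Hydroxyl-bearing residues here: S3, Y23 (2).
Y is in both groups, so the 1 Y residue must not be double-counted.
Total = 4 + 2 − 1 = 5.

5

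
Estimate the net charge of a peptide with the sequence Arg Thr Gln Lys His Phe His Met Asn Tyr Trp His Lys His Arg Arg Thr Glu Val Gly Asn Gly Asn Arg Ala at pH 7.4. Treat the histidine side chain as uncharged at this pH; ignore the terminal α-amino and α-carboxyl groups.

The side chains ionized at physiological pH are Lys/Arg (+1) and Asp/Glu (−1); with His treated as neutral, nothing else contributes.
Positive (K, R): Arg1, Lys4, Lys13, Arg15, Arg16, Arg24 → +6.
Negative (D, E): Glu18 → −1.
Net charge = (+6) + (−1) = +5.

+5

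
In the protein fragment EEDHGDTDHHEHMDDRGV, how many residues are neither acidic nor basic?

Acidic: D, E. Basic: K, R, H. All other residues are neither.
Matching residues: G5, T7, M13, G17, V18.

5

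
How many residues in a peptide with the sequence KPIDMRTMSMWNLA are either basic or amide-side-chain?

3

Basic: H, K, R. Amide-side-chain: N, Q.
Basic residues here: K1, R6 (2).
Amide-side-chain residues here: N12 (1).
The two groups share no amino acid, so total = 2 + 1 = 3.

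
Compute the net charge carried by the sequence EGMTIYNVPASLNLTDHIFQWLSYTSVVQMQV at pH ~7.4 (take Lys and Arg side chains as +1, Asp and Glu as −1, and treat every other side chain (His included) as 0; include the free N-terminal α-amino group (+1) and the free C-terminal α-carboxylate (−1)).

Positive (K, R): none → +0.
Negative (D, E): E1, D16 → −2.
The N-terminus (+1) and C-terminus (−1) cancel.
Net charge = (+0) + (−2) = −2.

-2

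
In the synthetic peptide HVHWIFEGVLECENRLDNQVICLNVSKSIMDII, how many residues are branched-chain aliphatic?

V, L, and I make up the branched-chain aliphatic group.
Matching residues: V2, I5, V9, L10, L16, V20, I21, L23, V25, I29, I32, I33.

12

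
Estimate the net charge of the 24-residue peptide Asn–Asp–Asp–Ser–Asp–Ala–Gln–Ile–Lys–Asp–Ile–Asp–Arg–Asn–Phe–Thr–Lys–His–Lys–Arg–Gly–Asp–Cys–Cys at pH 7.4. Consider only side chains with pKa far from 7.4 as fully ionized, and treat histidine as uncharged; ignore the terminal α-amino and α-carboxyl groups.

At pH ~7.4 the Lys and Arg side chains are protonated (+1), the Asp and Glu side chains are deprotonated (−1), and with His taken as neutral all other side chains carry no charge.
Positive (K, R): Lys9, Arg13, Lys17, Lys19, Arg20 → +5.
Negative (D, E): Asp2, Asp3, Asp5, Asp10, Asp12, Asp22 → −6.
Net charge = (+5) + (−6) = −1.

-1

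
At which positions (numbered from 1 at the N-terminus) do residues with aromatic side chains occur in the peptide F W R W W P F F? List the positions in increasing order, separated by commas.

The aromatic amino acids are Phe (F, benzyl), Trp (W, indole), and Tyr (Y, phenol).
Matching residues: F1, W2, W4, W5, F7, F8.

1, 2, 4, 5, 7, 8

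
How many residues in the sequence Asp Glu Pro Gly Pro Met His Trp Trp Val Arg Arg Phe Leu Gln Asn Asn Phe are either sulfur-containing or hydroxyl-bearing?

Sulfur-containing: C, M. Hydroxyl-bearing: S, T, Y.
Sulfur-containing residues here: Met6 (1).
Hydroxyl-bearing residues here: none (0).
The two groups share no amino acid, so total = 1 + 0 = 1.

1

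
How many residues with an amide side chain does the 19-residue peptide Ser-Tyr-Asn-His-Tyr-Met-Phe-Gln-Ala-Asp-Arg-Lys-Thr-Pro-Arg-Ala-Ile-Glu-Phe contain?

2

Only N (asparagine) and Q (glutamine) carry a side-chain carboxamide.
Matching residues: Asn3, Gln8.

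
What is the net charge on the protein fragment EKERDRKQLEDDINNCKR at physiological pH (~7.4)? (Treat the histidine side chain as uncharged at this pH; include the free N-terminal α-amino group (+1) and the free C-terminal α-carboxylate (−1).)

At pH ~7.4 the Lys and Arg side chains are protonated (+1), the Asp and Glu side chains are deprotonated (−1), and with His taken as neutral all other side chains carry no charge.
Positive (K, R): K2, R4, R6, K7, K17, R18 → +6.
Negative (D, E): E1, E3, D5, E10, D11, D12 → −6.
The N-terminus (+1) and C-terminus (−1) cancel.
Net charge = (+6) + (−6) = 0.

0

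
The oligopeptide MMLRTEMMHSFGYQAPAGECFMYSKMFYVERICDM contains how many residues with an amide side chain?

1

Asparagine (N) and glutamine (Q) have uncharged amide side chains.
Matching residues: Q14.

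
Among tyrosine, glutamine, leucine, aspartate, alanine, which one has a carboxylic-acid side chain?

aspartate

The acidic residues are Asp (D) and Glu (E), whose side chains end in a carboxylate group.
Of the listed options, only aspartate belongs to this group.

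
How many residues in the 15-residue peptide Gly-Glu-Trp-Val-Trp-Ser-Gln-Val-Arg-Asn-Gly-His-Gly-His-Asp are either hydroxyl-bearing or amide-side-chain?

3

Hydroxyl-bearing: S, T, Y. Amide-side-chain: N, Q.
Hydroxyl-bearing residues here: Ser6 (1).
Amide-side-chain residues here: Gln7, Asn10 (2).
The two groups share no amino acid, so total = 1 + 2 = 3.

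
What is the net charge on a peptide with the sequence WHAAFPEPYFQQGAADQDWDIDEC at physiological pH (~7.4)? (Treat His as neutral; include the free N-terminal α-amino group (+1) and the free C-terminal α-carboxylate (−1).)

-6

Near pH 7.4, K and R contribute +1 each, D and E contribute −1 each, and every other side chain (His included, as stated) is uncharged.
Positive (K, R): none → +0.
Negative (D, E): E7, D16, D18, D20, D22, E23 → −6.
The N-terminus (+1) and C-terminus (−1) cancel.
Net charge = (+0) + (−6) = −6.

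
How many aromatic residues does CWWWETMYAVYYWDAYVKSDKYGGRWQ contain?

10

F, W, and Y each carry an aromatic ring on the side chain.
Matching residues: W2, W3, W4, Y8, Y11, Y12, W13, Y16, Y22, W26.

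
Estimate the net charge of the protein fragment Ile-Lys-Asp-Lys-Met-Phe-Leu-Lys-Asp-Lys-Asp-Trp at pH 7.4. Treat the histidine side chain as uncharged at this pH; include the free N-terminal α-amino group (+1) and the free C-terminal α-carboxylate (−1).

+1

The side chains ionized at physiological pH are Lys/Arg (+1) and Asp/Glu (−1); with His treated as neutral, nothing else contributes.
Positive (K, R): Lys2, Lys4, Lys8, Lys10 → +4.
Negative (D, E): Asp3, Asp9, Asp11 → −3.
The N-terminus (+1) and C-terminus (−1) cancel.
Net charge = (+4) + (−3) = +1.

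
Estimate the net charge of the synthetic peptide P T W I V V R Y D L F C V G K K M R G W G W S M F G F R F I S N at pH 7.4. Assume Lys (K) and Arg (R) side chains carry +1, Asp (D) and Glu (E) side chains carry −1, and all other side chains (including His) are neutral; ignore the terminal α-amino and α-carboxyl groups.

Positive (K, R): R7, K15, K16, R18, R28 → +5.
Negative (D, E): D9 → −1.
Net charge = (+5) + (−1) = +4.

+4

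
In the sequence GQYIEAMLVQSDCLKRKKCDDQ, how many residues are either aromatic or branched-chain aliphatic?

Aromatic: F, W, Y. Branched-chain aliphatic: I, L, V.
Aromatic residues here: Y3 (1).
Branched-chain aliphatic residues here: I4, L8, V9, L14 (4).
The two groups share no amino acid, so total = 1 + 4 = 5.

5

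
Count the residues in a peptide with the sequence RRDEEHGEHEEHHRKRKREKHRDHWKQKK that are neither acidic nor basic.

3

Acidic: D, E. Basic: K, R, H. All other residues are neither.
Matching residues: G7, W25, Q27.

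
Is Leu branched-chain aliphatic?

Yes

V, L, and I make up the branched-chain aliphatic group.
Leucine is in this group.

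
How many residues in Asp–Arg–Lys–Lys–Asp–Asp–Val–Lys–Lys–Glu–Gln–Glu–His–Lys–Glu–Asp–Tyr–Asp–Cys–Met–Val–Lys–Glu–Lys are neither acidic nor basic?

Acidic: D, E. Basic: K, R, H. All other residues are neither.
Matching residues: Val7, Gln11, Tyr17, Cys19, Met20, Val21.

6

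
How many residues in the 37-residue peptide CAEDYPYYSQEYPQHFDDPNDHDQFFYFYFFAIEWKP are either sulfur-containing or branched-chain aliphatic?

Sulfur-containing: C, M. Branched-chain aliphatic: I, L, V.
Sulfur-containing residues here: C1 (1).
Branched-chain aliphatic residues here: I33 (1).
The two groups share no amino acid, so total = 1 + 1 = 2.

2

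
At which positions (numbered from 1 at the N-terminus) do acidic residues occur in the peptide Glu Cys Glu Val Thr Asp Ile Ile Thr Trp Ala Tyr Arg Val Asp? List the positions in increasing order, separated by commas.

1, 3, 6, 15

Only D (aspartate) and E (glutamate) carry a side-chain carboxylic acid.
Matching residues: Glu1, Glu3, Asp6, Asp15.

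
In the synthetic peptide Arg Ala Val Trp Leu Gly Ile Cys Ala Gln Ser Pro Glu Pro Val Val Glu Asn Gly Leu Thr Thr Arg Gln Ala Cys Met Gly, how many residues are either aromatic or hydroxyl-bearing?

4

Aromatic: F, W, Y. Hydroxyl-bearing: S, T, Y.
Aromatic residues here: Trp4 (1).
Hydroxyl-bearing residues here: Ser11, Thr21, Thr22 (3).
(Y belongs to both groups, but none appear in this sequence.) Total = 1 + 3 = 4.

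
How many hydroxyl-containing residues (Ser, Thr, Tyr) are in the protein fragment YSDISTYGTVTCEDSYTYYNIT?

13

Matching residues: Y1, S2, S5, T6, Y7, T9, T11, S15, Y16, T17, Y18, Y19, T22.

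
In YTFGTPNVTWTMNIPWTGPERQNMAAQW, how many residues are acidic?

Aspartate (D) and glutamate (E) have carboxylic-acid side chains and are the acidic amino acids.
Matching residues: E20.

1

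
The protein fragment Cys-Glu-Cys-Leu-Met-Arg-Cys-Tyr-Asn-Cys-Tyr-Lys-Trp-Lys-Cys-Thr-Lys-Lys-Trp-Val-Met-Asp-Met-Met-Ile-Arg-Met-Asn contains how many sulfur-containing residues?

10

The sulfur-bearing residues are cysteine (–SH) and methionine (–S–CH₃).
Matching residues: Cys1, Cys3, Met5, Cys7, Cys10, Cys15, Met21, Met23, Met24, Met27.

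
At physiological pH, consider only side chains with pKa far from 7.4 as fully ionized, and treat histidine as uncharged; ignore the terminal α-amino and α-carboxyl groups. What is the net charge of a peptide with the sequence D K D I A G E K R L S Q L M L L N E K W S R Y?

Near pH 7.4, K and R contribute +1 each, D and E contribute −1 each, and every other side chain (His included, as stated) is uncharged.
Positive (K, R): K2, K8, R9, K19, R22 → +5.
Negative (D, E): D1, D3, E7, E18 → −4.
Net charge = (+5) + (−4) = +1.

+1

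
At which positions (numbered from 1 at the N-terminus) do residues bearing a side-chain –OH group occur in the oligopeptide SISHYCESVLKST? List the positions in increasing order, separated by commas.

Serine (S), threonine (T), and tyrosine (Y) each carry a hydroxyl group on the side chain.
Matching residues: S1, S3, Y5, S8, S12, T13.

1, 3, 5, 8, 12, 13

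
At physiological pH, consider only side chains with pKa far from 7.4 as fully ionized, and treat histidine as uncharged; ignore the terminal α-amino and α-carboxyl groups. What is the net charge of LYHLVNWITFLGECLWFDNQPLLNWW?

At pH ~7.4 the Lys and Arg side chains are protonated (+1), the Asp and Glu side chains are deprotonated (−1), and with His taken as neutral all other side chains carry no charge.
Positive (K, R): none → +0.
Negative (D, E): E13, D18 → −2.
Net charge = (+0) + (−2) = −2.

-2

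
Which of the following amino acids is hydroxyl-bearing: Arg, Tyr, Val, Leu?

Tyr

Serine (S), threonine (T), and tyrosine (Y) each carry a hydroxyl group on the side chain.
Of the listed options, only Tyr belongs to this group.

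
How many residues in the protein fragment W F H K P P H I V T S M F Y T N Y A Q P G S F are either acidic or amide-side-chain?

2

Acidic: D, E. Amide-side-chain: N, Q.
Acidic residues here: none (0).
Amide-side-chain residues here: N16, Q19 (2).
The two groups share no amino acid, so total = 0 + 2 = 2.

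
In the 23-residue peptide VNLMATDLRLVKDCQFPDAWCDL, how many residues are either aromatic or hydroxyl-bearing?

Aromatic: F, W, Y. Hydroxyl-bearing: S, T, Y.
Aromatic residues here: F16, W20 (2).
Hydroxyl-bearing residues here: T6 (1).
(Y belongs to both groups, but none appear in this sequence.) Total = 2 + 1 = 3.

3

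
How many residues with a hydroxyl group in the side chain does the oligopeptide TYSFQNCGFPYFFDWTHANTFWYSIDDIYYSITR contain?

12

The –OH-bearing residues are Ser, Thr (aliphatic alcohols), and Tyr (phenol).
Matching residues: T1, Y2, S3, Y11, T16, T20, Y23, S24, Y29, Y30, S31, T33.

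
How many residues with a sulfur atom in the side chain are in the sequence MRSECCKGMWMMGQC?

The sulfur-bearing residues are cysteine (–SH) and methionine (–S–CH₃).
Matching residues: M1, C5, C6, M9, M11, M12, C15.

7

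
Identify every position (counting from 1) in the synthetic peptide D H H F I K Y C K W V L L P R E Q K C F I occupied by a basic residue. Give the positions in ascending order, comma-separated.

Matching residues: H2, H3, K6, K9, R15, K18.

2, 3, 6, 9, 15, 18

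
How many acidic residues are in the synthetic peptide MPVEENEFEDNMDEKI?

The acidic residues are Asp (D) and Glu (E), whose side chains end in a carboxylate group.
Matching residues: E4, E5, E7, E9, D10, D13, E14.

7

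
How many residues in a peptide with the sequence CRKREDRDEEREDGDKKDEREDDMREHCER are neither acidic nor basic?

Acidic: D, E. Basic: K, R, H. All other residues are neither.
Matching residues: C1, G14, M24, C28.

4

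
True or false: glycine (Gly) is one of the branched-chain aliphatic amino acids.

V, L, and I make up the branched-chain aliphatic group.
Glycine is not in this group.

False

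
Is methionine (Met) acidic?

Aspartate (D) and glutamate (E) have carboxylic-acid side chains and are the acidic amino acids.
Methionine is not in this group.

No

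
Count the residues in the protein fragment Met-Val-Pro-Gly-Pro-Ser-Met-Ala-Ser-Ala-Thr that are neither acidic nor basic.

11

Acidic: D, E. Basic: K, R, H. All other residues are neither.
Matching residues: Met1, Val2, Pro3, Gly4, Pro5, Ser6, Met7, Ala8, Ser9, Ala10, Thr11.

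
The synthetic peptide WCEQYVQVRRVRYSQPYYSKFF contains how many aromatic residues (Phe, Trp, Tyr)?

Matching residues: W1, Y5, Y13, Y17, Y18, F21, F22.

7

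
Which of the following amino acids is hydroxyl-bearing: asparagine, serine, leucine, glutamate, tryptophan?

serine

Serine (S), threonine (T), and tyrosine (Y) each carry a hydroxyl group on the side chain.
Of the listed options, only serine belongs to this group.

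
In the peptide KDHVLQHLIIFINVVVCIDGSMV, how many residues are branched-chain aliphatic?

11

Valine (V), leucine (L), and isoleucine (I) are the branched-chain amino acids.
Matching residues: V4, L5, L8, I9, I10, I12, V14, V15, V16, I18, V23.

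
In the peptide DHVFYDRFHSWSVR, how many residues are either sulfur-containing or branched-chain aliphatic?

Sulfur-containing: C, M. Branched-chain aliphatic: I, L, V.
Sulfur-containing residues here: none (0).
Branched-chain aliphatic residues here: V3, V13 (2).
The two groups share no amino acid, so total = 0 + 2 = 2.

2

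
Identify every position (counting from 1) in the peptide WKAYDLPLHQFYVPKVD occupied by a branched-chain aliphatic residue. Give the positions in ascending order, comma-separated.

6, 8, 13, 16

The BCAAs are Val, Leu, and Ile — aliphatic side chains with a branch point.
Matching residues: L6, L8, V13, V16.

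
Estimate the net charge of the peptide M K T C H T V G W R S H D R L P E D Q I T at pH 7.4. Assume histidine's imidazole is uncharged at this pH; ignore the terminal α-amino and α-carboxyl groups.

0

Near pH 7.4, K and R contribute +1 each, D and E contribute −1 each, and every other side chain (His included, as stated) is uncharged.
Positive (K, R): K2, R10, R14 → +3.
Negative (D, E): D13, E17, D18 → −3.
Net charge = (+3) + (−3) = 0.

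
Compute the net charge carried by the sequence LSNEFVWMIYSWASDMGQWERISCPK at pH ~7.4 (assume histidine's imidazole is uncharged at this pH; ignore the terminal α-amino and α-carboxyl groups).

Near pH 7.4, K and R contribute +1 each, D and E contribute −1 each, and every other side chain (His included, as stated) is uncharged.
Positive (K, R): R21, K26 → +2.
Negative (D, E): E4, D15, E20 → −3.
Net charge = (+2) + (−3) = −1.

-1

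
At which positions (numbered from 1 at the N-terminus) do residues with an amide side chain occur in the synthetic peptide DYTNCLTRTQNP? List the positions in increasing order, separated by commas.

The amide-side-chain residues are Asn (N) and Gln (Q).
Matching residues: N4, Q10, N11.

4, 10, 11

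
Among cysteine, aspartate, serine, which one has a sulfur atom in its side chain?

The sulfur-bearing residues are cysteine (–SH) and methionine (–S–CH₃).
Of the listed options, only cysteine belongs to this group.

cysteine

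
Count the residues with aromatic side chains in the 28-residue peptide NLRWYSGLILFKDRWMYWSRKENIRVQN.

6

Phenylalanine (F), tryptophan (W), and tyrosine (Y) have aromatic ring side chains.
Matching residues: W4, Y5, F11, W15, Y17, W18.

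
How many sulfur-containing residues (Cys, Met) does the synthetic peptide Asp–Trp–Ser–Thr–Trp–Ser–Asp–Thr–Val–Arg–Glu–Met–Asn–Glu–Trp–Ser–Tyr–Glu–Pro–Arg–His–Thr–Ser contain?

1

Matching residues: Met12.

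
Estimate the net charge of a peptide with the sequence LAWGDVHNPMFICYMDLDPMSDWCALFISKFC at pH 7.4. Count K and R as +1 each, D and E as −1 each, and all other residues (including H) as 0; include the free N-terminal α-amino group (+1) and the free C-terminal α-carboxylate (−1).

Positive (K, R): K30 → +1.
Negative (D, E): D5, D16, D18, D22 → −4.
The N-terminus (+1) and C-terminus (−1) cancel.
Net charge = (+1) + (−4) = −3.

-3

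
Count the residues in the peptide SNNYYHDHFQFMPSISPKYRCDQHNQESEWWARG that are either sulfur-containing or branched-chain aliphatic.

Sulfur-containing: C, M. Branched-chain aliphatic: I, L, V.
Sulfur-containing residues here: M12, C21 (2).
Branched-chain aliphatic residues here: I15 (1).
The two groups share no amino acid, so total = 2 + 1 = 3.

3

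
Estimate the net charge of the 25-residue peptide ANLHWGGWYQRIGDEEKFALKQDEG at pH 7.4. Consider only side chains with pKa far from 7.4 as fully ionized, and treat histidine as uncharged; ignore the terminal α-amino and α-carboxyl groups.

The side chains ionized at physiological pH are Lys/Arg (+1) and Asp/Glu (−1); with His treated as neutral, nothing else contributes.
Positive (K, R): R11, K17, K21 → +3.
Negative (D, E): D14, E15, E16, D23, E24 → −5.
Net charge = (+3) + (−5) = −2.

-2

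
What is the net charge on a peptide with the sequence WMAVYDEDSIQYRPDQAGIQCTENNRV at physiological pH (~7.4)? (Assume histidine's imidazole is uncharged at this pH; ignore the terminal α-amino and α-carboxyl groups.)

At pH ~7.4 the Lys and Arg side chains are protonated (+1), the Asp and Glu side chains are deprotonated (−1), and with His taken as neutral all other side chains carry no charge.
Positive (K, R): R13, R26 → +2.
Negative (D, E): D6, E7, D8, D15, E23 → −5.
Net charge = (+2) + (−5) = −3.

-3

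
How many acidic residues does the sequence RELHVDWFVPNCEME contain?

4

Only D (aspartate) and E (glutamate) carry a side-chain carboxylic acid.
Matching residues: E2, D6, E13, E15.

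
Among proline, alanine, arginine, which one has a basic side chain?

The basic amino acids are Lys (K), Arg (R), and His (H).
Of the listed options, only arginine belongs to this group.

arginine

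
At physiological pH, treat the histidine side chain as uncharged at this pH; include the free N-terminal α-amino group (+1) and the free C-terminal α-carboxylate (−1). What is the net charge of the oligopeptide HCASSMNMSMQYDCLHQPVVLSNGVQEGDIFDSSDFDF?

The side chains ionized at physiological pH are Lys/Arg (+1) and Asp/Glu (−1); with His treated as neutral, nothing else contributes.
Positive (K, R): none → +0.
Negative (D, E): D13, E27, D29, D32, D35, D37 → −6.
The N-terminus (+1) and C-terminus (−1) cancel.
Net charge = (+0) + (−6) = −6.

-6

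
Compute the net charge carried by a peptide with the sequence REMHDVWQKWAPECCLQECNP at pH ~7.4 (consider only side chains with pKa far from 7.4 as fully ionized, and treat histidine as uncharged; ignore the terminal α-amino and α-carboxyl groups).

At pH ~7.4 the Lys and Arg side chains are protonated (+1), the Asp and Glu side chains are deprotonated (−1), and with His taken as neutral all other side chains carry no charge.
Positive (K, R): R1, K9 → +2.
Negative (D, E): E2, D5, E13, E18 → −4.
Net charge = (+2) + (−4) = −2.

-2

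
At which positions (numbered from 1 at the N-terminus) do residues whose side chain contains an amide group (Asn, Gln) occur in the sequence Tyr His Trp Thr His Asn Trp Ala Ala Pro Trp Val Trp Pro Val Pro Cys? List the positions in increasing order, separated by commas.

Matching residues: Asn6.

6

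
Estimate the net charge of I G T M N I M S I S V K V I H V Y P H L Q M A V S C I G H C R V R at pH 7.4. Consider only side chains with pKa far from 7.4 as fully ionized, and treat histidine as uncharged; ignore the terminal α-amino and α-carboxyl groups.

Near pH 7.4, K and R contribute +1 each, D and E contribute −1 each, and every other side chain (His included, as stated) is uncharged.
Positive (K, R): K12, R31, R33 → +3.
Negative (D, E): none → −0.
Net charge = (+3) + (−0) = +3.

+3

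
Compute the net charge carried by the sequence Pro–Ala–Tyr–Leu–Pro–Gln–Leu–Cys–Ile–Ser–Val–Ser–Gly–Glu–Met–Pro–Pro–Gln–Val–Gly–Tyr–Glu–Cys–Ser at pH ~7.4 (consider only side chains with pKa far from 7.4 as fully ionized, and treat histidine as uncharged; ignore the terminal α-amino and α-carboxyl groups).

-2

At pH ~7.4 the Lys and Arg side chains are protonated (+1), the Asp and Glu side chains are deprotonated (−1), and with His taken as neutral all other side chains carry no charge.
Positive (K, R): none → +0.
Negative (D, E): Glu14, Glu22 → −2.
Net charge = (+0) + (−2) = −2.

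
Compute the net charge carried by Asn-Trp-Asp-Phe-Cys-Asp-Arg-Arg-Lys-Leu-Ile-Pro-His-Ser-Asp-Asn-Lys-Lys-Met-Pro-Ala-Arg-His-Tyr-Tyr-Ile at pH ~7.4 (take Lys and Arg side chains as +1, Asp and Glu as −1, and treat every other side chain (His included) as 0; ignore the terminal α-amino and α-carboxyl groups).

Positive (K, R): Arg7, Arg8, Lys9, Lys17, Lys18, Arg22 → +6.
Negative (D, E): Asp3, Asp6, Asp15 → −3.
Net charge = (+6) + (−3) = +3.

+3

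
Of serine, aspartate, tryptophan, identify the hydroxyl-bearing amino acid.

S, T, and Y are the three residues with a side-chain hydroxyl.
Of the listed options, only serine belongs to this group.

serine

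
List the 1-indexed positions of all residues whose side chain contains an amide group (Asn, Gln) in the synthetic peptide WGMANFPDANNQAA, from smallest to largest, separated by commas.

Matching residues: N5, N10, N11, Q12.

5, 10, 11, 12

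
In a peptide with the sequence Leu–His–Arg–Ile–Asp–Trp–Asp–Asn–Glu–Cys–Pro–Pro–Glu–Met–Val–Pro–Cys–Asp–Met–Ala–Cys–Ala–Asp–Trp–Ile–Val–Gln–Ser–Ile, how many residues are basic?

Lysine (K), arginine (R), and histidine (H) have basic, nitrogen-containing side chains.
Matching residues: His2, Arg3.

2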